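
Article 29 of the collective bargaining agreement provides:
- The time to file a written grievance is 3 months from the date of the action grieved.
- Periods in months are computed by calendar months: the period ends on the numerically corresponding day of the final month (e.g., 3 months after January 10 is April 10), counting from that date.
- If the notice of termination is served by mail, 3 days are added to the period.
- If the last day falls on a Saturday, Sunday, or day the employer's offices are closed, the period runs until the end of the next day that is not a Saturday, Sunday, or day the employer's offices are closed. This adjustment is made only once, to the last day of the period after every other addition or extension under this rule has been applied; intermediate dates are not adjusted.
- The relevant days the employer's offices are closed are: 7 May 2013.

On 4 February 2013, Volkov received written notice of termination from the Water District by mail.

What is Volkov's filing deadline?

3 months after 4 February 2013 is May 4, 2013.
Service was by mail, adding 3 days: May 4, 2013 + 3 days = May 7, 2013.
May 7, 2013 is a listed holiday. The next qualifying day is May 8, 2013.

May 8, 2013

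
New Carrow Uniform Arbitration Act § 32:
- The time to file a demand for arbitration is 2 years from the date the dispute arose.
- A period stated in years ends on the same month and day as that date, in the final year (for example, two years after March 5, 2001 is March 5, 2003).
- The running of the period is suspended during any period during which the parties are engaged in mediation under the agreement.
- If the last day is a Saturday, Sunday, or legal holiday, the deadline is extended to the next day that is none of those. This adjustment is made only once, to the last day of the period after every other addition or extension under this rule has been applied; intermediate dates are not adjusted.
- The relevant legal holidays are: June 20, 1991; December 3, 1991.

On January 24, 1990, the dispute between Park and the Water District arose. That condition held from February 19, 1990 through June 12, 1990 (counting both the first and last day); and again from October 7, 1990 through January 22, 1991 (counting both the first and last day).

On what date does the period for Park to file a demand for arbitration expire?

September 2, 1992

2 years after January 24, 1990 is January 24, 1992.
From February 19, 1990 through June 12, 1990 inclusive is 114 days; tolling adds 114 days: January 24, 1992 + 114 days = May 17, 1992.
From October 7, 1990 through January 22, 1991 inclusive is 108 days; tolling adds 108 days: May 17, 1992 + 108 days = September 2, 1992.
September 2, 1992 is a Wednesday and not a legal holiday, so no extension applies.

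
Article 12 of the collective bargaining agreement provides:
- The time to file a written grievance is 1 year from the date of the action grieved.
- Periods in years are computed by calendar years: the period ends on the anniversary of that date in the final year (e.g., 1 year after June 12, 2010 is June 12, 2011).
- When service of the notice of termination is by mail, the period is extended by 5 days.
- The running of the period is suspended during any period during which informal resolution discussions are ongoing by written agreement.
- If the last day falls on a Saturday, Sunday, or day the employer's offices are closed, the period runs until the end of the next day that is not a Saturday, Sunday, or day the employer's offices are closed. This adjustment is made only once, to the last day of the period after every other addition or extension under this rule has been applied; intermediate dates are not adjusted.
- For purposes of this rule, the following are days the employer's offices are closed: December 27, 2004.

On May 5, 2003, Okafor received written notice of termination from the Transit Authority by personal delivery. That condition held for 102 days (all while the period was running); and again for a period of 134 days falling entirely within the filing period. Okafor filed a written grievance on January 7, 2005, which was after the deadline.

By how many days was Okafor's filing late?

1 year after May 5, 2003 is May 5, 2004.
Service was not by mail, so no mail extension applies.
Tolling adds 102 days: May 5, 2004 + 102 days = August 15, 2004.
Tolling adds 134 days: August 15, 2004 + 134 days = December 27, 2004.
December 27, 2004 is a listed holiday. The next qualifying day is December 28, 2004.
The deadline is December 28, 2004; from December 28, 2004 to January 7, 2005 is 10 days.

10 days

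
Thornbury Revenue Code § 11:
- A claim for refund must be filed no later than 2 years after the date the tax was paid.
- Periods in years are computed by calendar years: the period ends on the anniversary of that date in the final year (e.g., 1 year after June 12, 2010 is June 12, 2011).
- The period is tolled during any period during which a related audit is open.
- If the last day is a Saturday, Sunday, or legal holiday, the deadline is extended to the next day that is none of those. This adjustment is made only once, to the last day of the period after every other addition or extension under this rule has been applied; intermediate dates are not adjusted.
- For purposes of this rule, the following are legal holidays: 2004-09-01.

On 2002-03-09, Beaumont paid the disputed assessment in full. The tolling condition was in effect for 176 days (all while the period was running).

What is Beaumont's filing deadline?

September 2, 2004

2 years after 2002-03-09 is March 9, 2004.
Tolling adds 176 days: March 9, 2004 + 176 days = September 1, 2004.
September 1, 2004 is a listed holiday. The next qualifying day is September 2, 2004.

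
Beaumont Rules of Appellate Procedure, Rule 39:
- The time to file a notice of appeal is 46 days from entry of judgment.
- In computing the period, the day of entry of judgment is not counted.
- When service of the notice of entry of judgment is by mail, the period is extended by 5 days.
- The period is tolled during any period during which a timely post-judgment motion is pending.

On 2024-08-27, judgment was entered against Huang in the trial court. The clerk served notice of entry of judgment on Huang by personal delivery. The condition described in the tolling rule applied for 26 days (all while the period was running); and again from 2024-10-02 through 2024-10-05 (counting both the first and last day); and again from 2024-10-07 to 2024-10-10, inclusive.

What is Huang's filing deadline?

46 days after 2024-08-27 is October 12, 2024.
Service was not by mail, so no mail extension applies.
Tolling adds 26 days: October 12, 2024 + 26 days = November 7, 2024.
From October 2, 2024 through October 5, 2024 inclusive is 4 days; tolling adds 4 days: November 7, 2024 + 4 days = November 11, 2024.
From October 7, 2024 through October 10, 2024 inclusive is 4 days; tolling adds 4 days: November 11, 2024 + 4 days = November 15, 2024.

November 15, 2024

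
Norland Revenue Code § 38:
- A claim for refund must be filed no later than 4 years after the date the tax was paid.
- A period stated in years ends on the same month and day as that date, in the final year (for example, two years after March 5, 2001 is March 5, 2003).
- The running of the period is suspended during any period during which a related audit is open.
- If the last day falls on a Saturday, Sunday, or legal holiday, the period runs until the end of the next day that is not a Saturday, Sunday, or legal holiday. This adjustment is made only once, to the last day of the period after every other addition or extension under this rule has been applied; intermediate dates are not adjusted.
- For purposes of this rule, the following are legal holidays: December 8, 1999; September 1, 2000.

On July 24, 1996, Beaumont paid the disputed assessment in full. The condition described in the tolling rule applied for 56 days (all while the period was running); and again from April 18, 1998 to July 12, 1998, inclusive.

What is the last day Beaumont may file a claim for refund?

4 years after July 24, 1996 is July 24, 2000.
Tolling adds 56 days: July 24, 2000 + 56 days = September 18, 2000.
From April 18, 1998 through July 12, 1998 inclusive is 86 days; tolling adds 86 days: September 18, 2000 + 86 days = December 13, 2000.
December 13, 2000 is a Wednesday and not a legal holiday, so no extension applies.

December 13, 2000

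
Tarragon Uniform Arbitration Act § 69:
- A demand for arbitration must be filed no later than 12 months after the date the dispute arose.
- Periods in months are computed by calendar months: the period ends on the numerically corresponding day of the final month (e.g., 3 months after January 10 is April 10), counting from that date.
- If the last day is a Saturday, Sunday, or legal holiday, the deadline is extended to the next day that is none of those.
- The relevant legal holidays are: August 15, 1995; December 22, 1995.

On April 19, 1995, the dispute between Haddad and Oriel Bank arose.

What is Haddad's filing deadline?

12 months after April 19, 1995 is April 19, 1996.
April 19, 1996 is a Friday and not a legal holiday, so no extension applies.

April 19, 1996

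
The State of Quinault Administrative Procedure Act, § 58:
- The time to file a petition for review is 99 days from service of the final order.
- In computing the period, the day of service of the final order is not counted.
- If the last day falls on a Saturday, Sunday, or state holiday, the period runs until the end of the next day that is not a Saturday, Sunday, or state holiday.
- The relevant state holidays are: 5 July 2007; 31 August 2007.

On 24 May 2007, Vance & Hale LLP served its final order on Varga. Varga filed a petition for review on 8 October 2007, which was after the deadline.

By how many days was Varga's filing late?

35 days

99 days after 24 May 2007 is August 31, 2007.
August 31, 2007 is a listed holiday; September 1, 2007 is Saturday; September 2, 2007 is Sunday. The next qualifying day is September 3, 2007.
The deadline is September 3, 2007; from September 3, 2007 to October 8, 2007 is 35 days.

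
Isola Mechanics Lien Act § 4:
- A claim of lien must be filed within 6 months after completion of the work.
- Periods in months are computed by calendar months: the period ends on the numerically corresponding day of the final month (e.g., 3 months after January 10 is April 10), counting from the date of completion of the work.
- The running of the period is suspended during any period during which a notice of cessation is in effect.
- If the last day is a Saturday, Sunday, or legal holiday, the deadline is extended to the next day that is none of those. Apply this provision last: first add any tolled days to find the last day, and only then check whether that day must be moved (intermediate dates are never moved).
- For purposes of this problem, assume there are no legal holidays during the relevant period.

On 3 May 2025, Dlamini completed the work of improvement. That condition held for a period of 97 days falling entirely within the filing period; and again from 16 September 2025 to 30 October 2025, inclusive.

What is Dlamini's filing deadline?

6 months after 3 May 2025 is November 3, 2025.
Tolling adds 97 days: November 3, 2025 + 97 days = February 8, 2026.
From September 16, 2025 through October 30, 2025 inclusive is 45 days; tolling adds 45 days: February 8, 2026 + 45 days = March 25, 2026.
March 25, 2026 is a Wednesday and not a legal holiday, so no extension applies.

March 25, 2026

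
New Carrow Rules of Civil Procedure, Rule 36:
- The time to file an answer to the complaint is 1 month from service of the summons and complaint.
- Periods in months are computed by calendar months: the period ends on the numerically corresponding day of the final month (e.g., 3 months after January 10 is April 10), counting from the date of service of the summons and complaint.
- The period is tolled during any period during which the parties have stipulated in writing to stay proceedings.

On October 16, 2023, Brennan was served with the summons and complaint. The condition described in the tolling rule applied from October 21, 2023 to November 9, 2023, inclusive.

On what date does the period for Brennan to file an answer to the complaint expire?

1 month after October 16, 2023 is November 16, 2023.
From October 21, 2023 through November 9, 2023 inclusive is 20 days; tolling adds 20 days: November 16, 2023 + 20 days = December 6, 2023.

December 6, 2023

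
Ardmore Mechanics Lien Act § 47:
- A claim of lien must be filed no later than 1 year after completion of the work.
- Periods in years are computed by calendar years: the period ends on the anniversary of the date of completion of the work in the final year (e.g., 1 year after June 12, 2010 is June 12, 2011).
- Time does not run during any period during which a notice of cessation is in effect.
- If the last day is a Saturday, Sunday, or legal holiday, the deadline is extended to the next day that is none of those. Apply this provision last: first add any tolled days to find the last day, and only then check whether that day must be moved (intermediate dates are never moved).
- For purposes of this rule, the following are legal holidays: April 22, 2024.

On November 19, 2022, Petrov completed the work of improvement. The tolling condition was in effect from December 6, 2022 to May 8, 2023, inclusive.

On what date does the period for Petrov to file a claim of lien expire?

1 year after November 19, 2022 is November 19, 2023.
From December 6, 2022 through May 8, 2023 inclusive is 154 days; tolling adds 154 days: November 19, 2023 + 154 days = April 21, 2024.
April 21, 2024 is Sunday; April 22, 2024 is a listed holiday. The next qualifying day is April 23, 2024.

April 23, 2024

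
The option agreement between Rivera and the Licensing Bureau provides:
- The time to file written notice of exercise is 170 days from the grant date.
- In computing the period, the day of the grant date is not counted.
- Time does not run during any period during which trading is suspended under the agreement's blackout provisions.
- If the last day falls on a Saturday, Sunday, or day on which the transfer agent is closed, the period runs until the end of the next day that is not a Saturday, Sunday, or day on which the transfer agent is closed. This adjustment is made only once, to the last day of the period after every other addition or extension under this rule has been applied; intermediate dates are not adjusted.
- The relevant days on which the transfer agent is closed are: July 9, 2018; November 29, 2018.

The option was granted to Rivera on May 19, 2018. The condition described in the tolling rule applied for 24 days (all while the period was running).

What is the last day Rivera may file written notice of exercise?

November 30, 2018

170 days after May 19, 2018 is November 5, 2018.
Tolling adds 24 days: November 5, 2018 + 24 days = November 29, 2018.
November 29, 2018 is a listed holiday. The next qualifying day is November 30, 2018.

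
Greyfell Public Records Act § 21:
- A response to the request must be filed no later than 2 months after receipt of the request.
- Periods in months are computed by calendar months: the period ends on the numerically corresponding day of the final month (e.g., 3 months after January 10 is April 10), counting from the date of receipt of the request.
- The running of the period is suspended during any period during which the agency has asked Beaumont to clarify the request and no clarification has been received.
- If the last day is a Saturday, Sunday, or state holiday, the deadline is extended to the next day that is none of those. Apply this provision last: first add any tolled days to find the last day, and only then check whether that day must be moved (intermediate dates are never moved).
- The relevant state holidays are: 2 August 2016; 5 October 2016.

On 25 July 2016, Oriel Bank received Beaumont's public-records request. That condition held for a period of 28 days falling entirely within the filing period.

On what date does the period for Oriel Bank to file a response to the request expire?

2 months after 25 July 2016 is September 25, 2016.
Tolling adds 28 days: September 25, 2016 + 28 days = October 23, 2016.
October 23, 2016 is Sunday. The next qualifying day is October 24, 2016.

October 24, 2016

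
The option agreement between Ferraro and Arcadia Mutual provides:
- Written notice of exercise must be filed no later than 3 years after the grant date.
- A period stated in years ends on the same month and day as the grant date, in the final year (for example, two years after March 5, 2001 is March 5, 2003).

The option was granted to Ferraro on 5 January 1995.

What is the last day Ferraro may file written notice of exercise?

January 5, 1998

3 years after 5 January 1995 is January 5, 1998.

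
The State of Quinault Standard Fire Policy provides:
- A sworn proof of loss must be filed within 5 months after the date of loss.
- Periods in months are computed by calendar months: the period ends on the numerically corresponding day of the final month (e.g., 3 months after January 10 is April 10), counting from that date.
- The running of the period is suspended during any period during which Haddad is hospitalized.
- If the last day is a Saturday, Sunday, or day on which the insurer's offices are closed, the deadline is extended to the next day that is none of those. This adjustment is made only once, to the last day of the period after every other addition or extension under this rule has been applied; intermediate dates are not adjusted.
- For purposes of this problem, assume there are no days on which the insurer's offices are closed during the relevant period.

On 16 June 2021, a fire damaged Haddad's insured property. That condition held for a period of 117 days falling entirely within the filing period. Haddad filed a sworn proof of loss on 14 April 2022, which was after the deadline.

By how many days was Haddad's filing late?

31 days

5 months after 16 June 2021 is November 16, 2021.
Tolling adds 117 days: November 16, 2021 + 117 days = March 13, 2022.
March 13, 2022 is Sunday. The next qualifying day is March 14, 2022.
The deadline is March 14, 2022; from March 14, 2022 to April 14, 2022 is 31 days.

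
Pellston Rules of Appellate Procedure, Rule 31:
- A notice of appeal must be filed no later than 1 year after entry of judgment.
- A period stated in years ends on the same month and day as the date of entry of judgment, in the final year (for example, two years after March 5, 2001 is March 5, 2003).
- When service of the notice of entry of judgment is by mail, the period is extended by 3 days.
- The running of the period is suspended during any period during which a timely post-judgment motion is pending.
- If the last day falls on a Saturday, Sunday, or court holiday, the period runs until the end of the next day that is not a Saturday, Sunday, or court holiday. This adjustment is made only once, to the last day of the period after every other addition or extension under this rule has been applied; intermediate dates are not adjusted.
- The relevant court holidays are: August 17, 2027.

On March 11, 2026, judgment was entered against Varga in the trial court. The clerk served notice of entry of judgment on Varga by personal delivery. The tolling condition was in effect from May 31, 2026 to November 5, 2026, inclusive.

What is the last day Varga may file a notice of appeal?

1 year after March 11, 2026 is March 11, 2027.
Service was not by mail, so no mail extension applies.
From May 31, 2026 through November 5, 2026 inclusive is 159 days; tolling adds 159 days: March 11, 2027 + 159 days = August 17, 2027.
August 17, 2027 is a listed holiday. The next qualifying day is August 18, 2027.

August 18, 2027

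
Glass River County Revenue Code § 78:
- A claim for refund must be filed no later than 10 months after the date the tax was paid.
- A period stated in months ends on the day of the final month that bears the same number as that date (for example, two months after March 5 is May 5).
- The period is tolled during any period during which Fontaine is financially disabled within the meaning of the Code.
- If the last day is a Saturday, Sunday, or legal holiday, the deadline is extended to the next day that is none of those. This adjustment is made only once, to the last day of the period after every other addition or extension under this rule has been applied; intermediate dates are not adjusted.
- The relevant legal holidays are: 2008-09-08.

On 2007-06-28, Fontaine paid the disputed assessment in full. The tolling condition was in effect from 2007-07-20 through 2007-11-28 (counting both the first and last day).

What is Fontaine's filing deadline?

September 9, 2008

10 months after 2007-06-28 is April 28, 2008.
From July 20, 2007 through November 28, 2007 inclusive is 132 days; tolling adds 132 days: April 28, 2008 + 132 days = September 7, 2008.
September 7, 2008 is Sunday; September 8, 2008 is a listed holiday. The next qualifying day is September 9, 2008.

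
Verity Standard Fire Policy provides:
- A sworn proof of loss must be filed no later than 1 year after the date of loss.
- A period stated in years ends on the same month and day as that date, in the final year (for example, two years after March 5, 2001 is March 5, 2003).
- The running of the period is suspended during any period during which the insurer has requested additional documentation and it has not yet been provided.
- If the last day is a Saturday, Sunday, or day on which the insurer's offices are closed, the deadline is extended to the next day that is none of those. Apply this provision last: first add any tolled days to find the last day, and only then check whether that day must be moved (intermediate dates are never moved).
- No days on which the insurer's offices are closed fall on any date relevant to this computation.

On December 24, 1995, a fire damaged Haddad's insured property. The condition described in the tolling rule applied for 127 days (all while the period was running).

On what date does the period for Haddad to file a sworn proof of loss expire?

1 year after December 24, 1995 is December 24, 1996.
Tolling adds 127 days: December 24, 1996 + 127 days = April 30, 1997.
April 30, 1997 is a Wednesday and not a day on which the insurer's offices are closed, so no extension applies.

April 30, 1997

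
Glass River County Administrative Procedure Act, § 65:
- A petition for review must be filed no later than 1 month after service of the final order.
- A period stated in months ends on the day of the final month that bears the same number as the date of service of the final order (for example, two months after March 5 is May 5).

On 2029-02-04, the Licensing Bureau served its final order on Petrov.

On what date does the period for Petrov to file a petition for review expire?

March 4, 2029

1 month after 2029-02-04 is March 4, 2029.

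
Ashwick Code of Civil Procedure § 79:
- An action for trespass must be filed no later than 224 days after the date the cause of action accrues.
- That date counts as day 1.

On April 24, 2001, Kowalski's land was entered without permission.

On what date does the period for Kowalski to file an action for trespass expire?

December 3, 2001

Counting April 24, 2001 as day 1, day 224 is December 3, 2001.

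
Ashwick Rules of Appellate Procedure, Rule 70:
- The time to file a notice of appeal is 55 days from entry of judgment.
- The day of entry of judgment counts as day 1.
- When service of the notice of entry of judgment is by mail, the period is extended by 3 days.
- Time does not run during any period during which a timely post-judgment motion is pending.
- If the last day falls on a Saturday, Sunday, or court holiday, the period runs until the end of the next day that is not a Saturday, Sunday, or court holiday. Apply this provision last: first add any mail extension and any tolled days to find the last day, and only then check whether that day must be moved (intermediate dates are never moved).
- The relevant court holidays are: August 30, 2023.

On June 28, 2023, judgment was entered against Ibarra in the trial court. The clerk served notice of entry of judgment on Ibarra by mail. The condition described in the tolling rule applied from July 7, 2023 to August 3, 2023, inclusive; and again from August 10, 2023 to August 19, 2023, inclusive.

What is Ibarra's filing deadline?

Counting June 28, 2023 as day 1, day 55 is August 21, 2023.
Service was by mail, adding 3 days: August 21, 2023 + 3 days = August 24, 2023.
From July 7, 2023 through August 3, 2023 inclusive is 28 days; tolling adds 28 days: August 24, 2023 + 28 days = September 21, 2023.
From August 10, 2023 through August 19, 2023 inclusive is 10 days; tolling adds 10 days: September 21, 2023 + 10 days = October 1, 2023.
October 1, 2023 is Sunday. The next qualifying day is October 2, 2023.

October 2, 2023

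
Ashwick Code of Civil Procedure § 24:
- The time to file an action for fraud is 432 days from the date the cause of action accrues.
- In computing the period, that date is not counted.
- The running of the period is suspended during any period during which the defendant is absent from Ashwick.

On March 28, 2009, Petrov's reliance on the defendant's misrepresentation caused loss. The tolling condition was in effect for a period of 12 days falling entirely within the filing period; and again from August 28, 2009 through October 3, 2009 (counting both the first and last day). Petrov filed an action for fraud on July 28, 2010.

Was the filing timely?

432 days after March 28, 2009 is June 3, 2010.
Tolling adds 12 days: June 3, 2010 + 12 days = June 15, 2010.
From August 28, 2009 through October 3, 2009 inclusive is 37 days; tolling adds 37 days: June 15, 2010 + 37 days = July 22, 2010.
The deadline is July 22, 2010; the filing on July 28, 2010 is after that date.

No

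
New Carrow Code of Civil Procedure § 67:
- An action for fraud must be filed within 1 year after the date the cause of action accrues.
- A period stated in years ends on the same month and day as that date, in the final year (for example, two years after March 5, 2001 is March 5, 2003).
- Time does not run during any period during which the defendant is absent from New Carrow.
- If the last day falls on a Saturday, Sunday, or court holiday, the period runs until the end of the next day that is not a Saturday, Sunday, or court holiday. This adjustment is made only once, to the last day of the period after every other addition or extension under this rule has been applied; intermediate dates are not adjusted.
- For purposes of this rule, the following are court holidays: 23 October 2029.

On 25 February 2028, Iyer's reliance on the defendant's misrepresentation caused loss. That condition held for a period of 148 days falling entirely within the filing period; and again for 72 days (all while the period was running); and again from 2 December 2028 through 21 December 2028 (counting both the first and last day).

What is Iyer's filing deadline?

October 24, 2029

1 year after 25 February 2028 is February 25, 2029.
Tolling adds 148 days: February 25, 2029 + 148 days = July 23, 2029.
Tolling adds 72 days: July 23, 2029 + 72 days = October 3, 2029.
From December 2, 2028 through December 21, 2028 inclusive is 20 days; tolling adds 20 days: October 3, 2029 + 20 days = October 23, 2029.
October 23, 2029 is a listed holiday. The next qualifying day is October 24, 2029.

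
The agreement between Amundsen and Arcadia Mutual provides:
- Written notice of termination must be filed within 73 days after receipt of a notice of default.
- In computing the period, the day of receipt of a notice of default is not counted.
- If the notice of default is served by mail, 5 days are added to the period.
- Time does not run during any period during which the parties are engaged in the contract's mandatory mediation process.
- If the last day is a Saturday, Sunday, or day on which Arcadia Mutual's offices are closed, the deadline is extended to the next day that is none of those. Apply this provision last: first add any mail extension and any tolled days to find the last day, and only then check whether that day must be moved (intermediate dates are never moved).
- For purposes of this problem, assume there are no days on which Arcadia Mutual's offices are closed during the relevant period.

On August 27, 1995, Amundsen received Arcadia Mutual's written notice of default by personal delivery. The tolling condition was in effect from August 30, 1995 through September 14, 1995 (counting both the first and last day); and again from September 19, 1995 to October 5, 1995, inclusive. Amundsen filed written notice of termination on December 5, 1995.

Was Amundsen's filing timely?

Yes

73 days after August 27, 1995 is November 8, 1995.
Service was not by mail, so no mail extension applies.
From August 30, 1995 through September 14, 1995 inclusive is 16 days; tolling adds 16 days: November 8, 1995 + 16 days = November 24, 1995.
From September 19, 1995 through October 5, 1995 inclusive is 17 days; tolling adds 17 days: November 24, 1995 + 17 days = December 11, 1995.
December 11, 1995 is a Monday and not a day on which Arcadia Mutual's offices are closed, so no extension applies.
The deadline is December 11, 1995; the filing on December 5, 1995 is on or before that date.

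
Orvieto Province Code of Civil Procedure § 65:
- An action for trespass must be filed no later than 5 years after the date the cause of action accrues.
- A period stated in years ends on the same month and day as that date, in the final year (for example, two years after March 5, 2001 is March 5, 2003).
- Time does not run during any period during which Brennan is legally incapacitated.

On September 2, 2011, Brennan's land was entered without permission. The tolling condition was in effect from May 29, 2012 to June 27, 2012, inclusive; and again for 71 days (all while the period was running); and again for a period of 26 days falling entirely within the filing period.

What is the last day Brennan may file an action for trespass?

January 7, 2017

5 years after September 2, 2011 is September 2, 2016.
From May 29, 2012 through June 27, 2012 inclusive is 30 days; tolling adds 30 days: September 2, 2016 + 30 days = October 2, 2016.
Tolling adds 71 days: October 2, 2016 + 71 days = December 12, 2016.
Tolling adds 26 days: December 12, 2016 + 26 days = January 7, 2017.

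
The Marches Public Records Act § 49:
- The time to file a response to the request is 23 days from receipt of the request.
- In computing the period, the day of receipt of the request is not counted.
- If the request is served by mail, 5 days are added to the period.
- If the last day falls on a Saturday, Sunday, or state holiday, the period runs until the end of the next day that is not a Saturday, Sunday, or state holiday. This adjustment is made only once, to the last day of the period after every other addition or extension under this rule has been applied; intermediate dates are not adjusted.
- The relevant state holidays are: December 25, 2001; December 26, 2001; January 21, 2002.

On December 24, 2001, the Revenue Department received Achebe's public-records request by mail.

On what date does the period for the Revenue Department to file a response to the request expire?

January 22, 2002

23 days after December 24, 2001 is January 16, 2002.
Service was by mail, adding 5 days: January 16, 2002 + 5 days = January 21, 2002.
January 21, 2002 is a listed holiday. The next qualifying day is January 22, 2002.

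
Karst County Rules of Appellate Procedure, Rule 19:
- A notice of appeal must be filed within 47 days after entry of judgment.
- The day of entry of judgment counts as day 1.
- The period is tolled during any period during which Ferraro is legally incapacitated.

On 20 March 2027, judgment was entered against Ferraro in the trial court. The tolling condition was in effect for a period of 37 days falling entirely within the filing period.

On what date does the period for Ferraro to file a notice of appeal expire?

June 11, 2027

Counting 20 March 2027 as day 1, day 47 is May 5, 2027.
Tolling adds 37 days: May 5, 2027 + 37 days = June 11, 2027.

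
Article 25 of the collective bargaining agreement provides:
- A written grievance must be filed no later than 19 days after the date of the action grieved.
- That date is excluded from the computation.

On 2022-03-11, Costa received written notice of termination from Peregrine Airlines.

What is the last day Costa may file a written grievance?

March 30, 2022

19 days after 2022-03-11 is March 30, 2022.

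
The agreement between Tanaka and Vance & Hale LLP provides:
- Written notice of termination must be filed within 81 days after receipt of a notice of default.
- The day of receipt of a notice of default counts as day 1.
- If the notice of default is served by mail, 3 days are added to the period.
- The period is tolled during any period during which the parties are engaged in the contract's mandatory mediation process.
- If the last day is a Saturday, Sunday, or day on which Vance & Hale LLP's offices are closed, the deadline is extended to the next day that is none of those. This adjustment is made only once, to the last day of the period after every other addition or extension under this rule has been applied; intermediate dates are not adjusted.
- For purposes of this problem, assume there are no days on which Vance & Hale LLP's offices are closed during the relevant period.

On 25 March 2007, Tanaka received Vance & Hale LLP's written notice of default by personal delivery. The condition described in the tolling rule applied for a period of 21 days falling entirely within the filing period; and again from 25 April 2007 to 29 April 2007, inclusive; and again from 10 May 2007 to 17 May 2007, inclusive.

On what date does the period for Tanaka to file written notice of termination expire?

Counting 25 March 2007 as day 1, day 81 is June 13, 2007.
Service was not by mail, so no mail extension applies.
Tolling adds 21 days: June 13, 2007 + 21 days = July 4, 2007.
From April 25, 2007 through April 29, 2007 inclusive is 5 days; tolling adds 5 days: July 4, 2007 + 5 days = July 9, 2007.
From May 10, 2007 through May 17, 2007 inclusive is 8 days; tolling adds 8 days: July 9, 2007 + 8 days = July 17, 2007.
July 17, 2007 is a Tuesday and not a day on which Vance & Hale LLP's offices are closed, so no extension applies.

July 17, 2007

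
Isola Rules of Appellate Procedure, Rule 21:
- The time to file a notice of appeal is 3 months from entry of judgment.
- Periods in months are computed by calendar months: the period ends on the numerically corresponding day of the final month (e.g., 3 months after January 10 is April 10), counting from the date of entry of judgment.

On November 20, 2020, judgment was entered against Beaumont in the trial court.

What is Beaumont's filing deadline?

3 months after November 20, 2020 is February 20, 2021.

February 20, 2021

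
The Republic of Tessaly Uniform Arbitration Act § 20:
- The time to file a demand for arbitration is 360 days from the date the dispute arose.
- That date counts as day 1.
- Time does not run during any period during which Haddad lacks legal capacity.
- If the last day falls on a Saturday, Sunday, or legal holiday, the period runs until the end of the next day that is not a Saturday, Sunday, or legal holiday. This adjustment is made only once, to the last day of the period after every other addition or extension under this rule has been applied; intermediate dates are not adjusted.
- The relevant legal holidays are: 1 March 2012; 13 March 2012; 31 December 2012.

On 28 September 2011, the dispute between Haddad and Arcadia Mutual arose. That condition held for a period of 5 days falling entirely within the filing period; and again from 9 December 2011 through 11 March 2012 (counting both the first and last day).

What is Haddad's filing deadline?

Counting 28 September 2011 as day 1, day 360 is September 21, 2012.
Tolling adds 5 days: September 21, 2012 + 5 days = September 26, 2012.
From December 9, 2011 through March 11, 2012 inclusive is 94 days; tolling adds 94 days: September 26, 2012 + 94 days = December 29, 2012.
December 29, 2012 is Saturday; December 30, 2012 is Sunday; December 31, 2012 is a listed holiday. The next qualifying day is January 1, 2013.

January 1, 2013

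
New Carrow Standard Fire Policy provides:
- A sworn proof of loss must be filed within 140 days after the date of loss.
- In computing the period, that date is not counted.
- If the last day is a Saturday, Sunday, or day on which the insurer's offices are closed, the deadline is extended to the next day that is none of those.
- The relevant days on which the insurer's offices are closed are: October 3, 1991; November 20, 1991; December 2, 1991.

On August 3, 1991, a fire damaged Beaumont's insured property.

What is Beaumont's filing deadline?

December 23, 1991

140 days after August 3, 1991 is December 21, 1991.
December 21, 1991 is Saturday; December 22, 1991 is Sunday. The next qualifying day is December 23, 1991.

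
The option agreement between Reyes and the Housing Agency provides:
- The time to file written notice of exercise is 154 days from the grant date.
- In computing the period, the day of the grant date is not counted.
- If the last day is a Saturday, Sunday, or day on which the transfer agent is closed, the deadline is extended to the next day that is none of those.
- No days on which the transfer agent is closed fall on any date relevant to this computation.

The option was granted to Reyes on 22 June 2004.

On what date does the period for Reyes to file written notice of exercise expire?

154 days after 22 June 2004 is November 23, 2004.
November 23, 2004 is a Tuesday and not a day on which the transfer agent is closed, so no extension applies.

November 23, 2004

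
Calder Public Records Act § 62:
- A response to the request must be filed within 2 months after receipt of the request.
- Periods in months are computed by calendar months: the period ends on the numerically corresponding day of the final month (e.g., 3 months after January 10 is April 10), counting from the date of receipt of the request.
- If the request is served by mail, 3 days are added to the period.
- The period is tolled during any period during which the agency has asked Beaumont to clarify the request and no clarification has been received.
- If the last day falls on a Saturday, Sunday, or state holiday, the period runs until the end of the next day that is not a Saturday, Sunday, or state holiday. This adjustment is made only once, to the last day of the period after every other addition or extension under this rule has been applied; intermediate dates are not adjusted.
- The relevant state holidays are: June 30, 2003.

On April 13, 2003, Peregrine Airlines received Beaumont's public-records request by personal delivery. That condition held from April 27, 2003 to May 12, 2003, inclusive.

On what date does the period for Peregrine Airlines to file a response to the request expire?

July 1, 2003

2 months after April 13, 2003 is June 13, 2003.
Service was not by mail, so no mail extension applies.
From April 27, 2003 through May 12, 2003 inclusive is 16 days; tolling adds 16 days: June 13, 2003 + 16 days = June 29, 2003.
June 29, 2003 is Sunday; June 30, 2003 is a listed holiday. The next qualifying day is July 1, 2003.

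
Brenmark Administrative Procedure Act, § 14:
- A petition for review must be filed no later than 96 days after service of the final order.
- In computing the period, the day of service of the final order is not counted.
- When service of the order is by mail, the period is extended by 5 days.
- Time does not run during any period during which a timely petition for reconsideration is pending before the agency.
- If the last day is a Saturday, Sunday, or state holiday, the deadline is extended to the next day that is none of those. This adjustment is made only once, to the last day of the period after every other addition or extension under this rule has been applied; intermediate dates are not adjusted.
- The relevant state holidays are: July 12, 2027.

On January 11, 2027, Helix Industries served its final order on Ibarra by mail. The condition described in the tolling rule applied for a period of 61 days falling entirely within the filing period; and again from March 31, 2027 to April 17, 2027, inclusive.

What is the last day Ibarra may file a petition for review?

July 13, 2027

96 days after January 11, 2027 is April 17, 2027.
Service was by mail, adding 5 days: April 17, 2027 + 5 days = April 22, 2027.
Tolling adds 61 days: April 22, 2027 + 61 days = June 22, 2027.
From March 31, 2027 through April 17, 2027 inclusive is 18 days; tolling adds 18 days: June 22, 2027 + 18 days = July 10, 2027.
July 10, 2027 is Saturday; July 11, 2027 is Sunday; July 12, 2027 is a listed holiday. The next qualifying day is July 13, 2027.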